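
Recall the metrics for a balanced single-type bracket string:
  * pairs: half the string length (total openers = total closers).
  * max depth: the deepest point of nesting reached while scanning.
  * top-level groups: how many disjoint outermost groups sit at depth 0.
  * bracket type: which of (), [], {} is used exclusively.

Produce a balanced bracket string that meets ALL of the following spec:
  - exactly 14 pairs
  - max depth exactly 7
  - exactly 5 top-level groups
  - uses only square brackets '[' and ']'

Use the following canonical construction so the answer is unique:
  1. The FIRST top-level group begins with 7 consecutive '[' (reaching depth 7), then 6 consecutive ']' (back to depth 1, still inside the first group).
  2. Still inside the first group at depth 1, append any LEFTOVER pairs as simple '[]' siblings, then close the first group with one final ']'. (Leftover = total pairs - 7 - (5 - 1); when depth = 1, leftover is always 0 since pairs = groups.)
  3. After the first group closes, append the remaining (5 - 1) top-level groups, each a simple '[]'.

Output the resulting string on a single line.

Spec: pairs=14 depth=7 groups=5
Leftover pairs = 14 - 7 - (5-1) = 3
First group: deep chain of depth 7 + 3 sibling pairs
Remaining 4 groups: simple '[]' each

Answer: [[[[[[[]]]]]][][][]][][][][]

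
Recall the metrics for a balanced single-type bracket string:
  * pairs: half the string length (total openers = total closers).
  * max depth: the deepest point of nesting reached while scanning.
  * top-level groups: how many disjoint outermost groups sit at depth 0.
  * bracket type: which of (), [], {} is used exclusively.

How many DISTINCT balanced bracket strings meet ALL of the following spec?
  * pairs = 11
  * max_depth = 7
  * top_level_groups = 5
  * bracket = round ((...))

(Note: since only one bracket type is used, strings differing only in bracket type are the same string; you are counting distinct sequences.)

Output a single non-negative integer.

Spec: pairs=11 depth=7 groups=5
Count(depth <= 7) = 3640
Count(depth <= 6) = 3635
Count(depth == 7) = 3640 - 3635 = 5

Answer: 5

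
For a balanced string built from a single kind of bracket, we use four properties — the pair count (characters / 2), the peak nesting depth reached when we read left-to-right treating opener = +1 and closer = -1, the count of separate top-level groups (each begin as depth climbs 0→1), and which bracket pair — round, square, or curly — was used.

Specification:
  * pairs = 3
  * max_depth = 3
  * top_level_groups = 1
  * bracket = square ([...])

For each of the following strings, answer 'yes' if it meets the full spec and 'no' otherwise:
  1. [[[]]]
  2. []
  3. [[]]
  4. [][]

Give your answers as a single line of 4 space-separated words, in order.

String 1 '[[[]]]': depth seq [1 2 3 2 1 0]
  -> pairs=3 depth=3 groups=1 -> yes
String 2 '[]': depth seq [1 0]
  -> pairs=1 depth=1 groups=1 -> no
String 3 '[[]]': depth seq [1 2 1 0]
  -> pairs=2 depth=2 groups=1 -> no
String 4 '[][]': depth seq [1 0 1 0]
  -> pairs=2 depth=1 groups=2 -> no

Answer: yes no no no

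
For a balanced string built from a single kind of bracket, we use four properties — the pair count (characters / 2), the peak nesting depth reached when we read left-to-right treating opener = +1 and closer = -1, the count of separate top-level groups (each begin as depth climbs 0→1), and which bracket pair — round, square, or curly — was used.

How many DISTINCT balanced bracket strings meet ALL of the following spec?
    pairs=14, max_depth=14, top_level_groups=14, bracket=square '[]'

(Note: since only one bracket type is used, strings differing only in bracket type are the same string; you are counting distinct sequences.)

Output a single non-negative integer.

Answer: 0

Derivation:
Spec: pairs=14 depth=14 groups=14
Count(depth <= 14) = 1
Count(depth <= 13) = 1
Count(depth == 14) = 1 - 1 = 0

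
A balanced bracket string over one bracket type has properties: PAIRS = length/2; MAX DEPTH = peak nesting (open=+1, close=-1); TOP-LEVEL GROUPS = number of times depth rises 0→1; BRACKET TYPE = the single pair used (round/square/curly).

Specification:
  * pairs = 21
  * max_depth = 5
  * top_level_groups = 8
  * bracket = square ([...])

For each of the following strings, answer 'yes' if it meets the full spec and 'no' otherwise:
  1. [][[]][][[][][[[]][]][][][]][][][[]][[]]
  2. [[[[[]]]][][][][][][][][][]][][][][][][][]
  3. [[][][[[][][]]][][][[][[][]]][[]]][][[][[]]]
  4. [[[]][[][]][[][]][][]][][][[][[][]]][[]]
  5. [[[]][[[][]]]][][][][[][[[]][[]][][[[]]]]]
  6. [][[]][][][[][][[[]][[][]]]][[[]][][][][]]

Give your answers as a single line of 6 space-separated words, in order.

String 1 '[][[]][][[][][[[]][]][][][]][][][[]][[]]': depth seq [1 0 1 2 1 0 1 0 1 2 1 2 1 2 3 4 3 2 3 2 1 2 1 2 1 2 1 0 1 0 1 0 1 2 1 0 1 2 1 0]
  -> pairs=20 depth=4 groups=8 -> no
String 2 '[[[[[]]]][][][][][][][][][]][][][][][][][]': depth seq [1 2 3 4 5 4 3 2 1 2 1 2 1 2 1 2 1 2 1 2 1 2 1 2 1 2 1 0 1 0 1 0 1 0 1 0 1 0 1 0 1 0]
  -> pairs=21 depth=5 groups=8 -> yes
String 3 '[[][][[[][][]]][][][[][[][]]][[]]][][[][[]]]': depth seq [1 2 1 2 1 2 3 4 3 4 3 4 3 2 1 2 1 2 1 2 3 2 3 4 3 4 3 2 1 2 3 2 1 0 1 0 1 2 1 2 3 2 1 0]
  -> pairs=22 depth=4 groups=3 -> no
String 4 '[[[]][[][]][[][]][][]][][][[][[][]]][[]]': depth seq [1 2 3 2 1 2 3 2 3 2 1 2 3 2 3 2 1 2 1 2 1 0 1 0 1 0 1 2 1 2 3 2 3 2 1 0 1 2 1 0]
  -> pairs=20 depth=3 groups=5 -> no
String 5 '[[[]][[[][]]]][][][][[][[[]][[]][][[[]]]]]': depth seq [1 2 3 2 1 2 3 4 3 4 3 2 1 0 1 0 1 0 1 0 1 2 1 2 3 4 3 2 3 4 3 2 3 2 3 4 5 4 3 2 1 0]
  -> pairs=21 depth=5 groups=5 -> no
String 6 '[][[]][][][[][][[[]][[][]]]][[[]][][][][]]': depth seq [1 0 1 2 1 0 1 0 1 0 1 2 1 2 1 2 3 4 3 2 3 4 3 4 3 2 1 0 1 2 3 2 1 2 1 2 1 2 1 2 1 0]
  -> pairs=21 depth=4 groups=6 -> no

Answer: no yes no no no no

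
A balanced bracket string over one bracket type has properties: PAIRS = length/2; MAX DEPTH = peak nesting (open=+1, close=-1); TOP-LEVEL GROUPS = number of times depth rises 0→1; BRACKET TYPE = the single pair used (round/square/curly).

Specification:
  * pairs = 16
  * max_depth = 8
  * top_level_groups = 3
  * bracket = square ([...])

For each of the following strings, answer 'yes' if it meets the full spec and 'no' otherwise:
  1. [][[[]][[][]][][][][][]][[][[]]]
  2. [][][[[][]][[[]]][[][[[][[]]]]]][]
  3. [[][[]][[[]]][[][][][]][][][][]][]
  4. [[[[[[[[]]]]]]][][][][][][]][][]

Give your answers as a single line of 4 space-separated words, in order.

Answer: no no no yes

Derivation:
String 1 '[][[[]][[][]][][][][][]][[][[]]]': depth seq [1 0 1 2 3 2 1 2 3 2 3 2 1 2 1 2 1 2 1 2 1 2 1 0 1 2 1 2 3 2 1 0]
  -> pairs=16 depth=3 groups=3 -> no
String 2 '[][][[[][]][[[]]][[][[[][[]]]]]][]': depth seq [1 0 1 0 1 2 3 2 3 2 1 2 3 4 3 2 1 2 3 2 3 4 5 4 5 6 5 4 3 2 1 0 1 0]
  -> pairs=17 depth=6 groups=4 -> no
String 3 '[[][[]][[[]]][[][][][]][][][][]][]': depth seq [1 2 1 2 3 2 1 2 3 4 3 2 1 2 3 2 3 2 3 2 3 2 1 2 1 2 1 2 1 2 1 0 1 0]
  -> pairs=17 depth=4 groups=2 -> no
String 4 '[[[[[[[[]]]]]]][][][][][][]][][]': depth seq [1 2 3 4 5 6 7 8 7 6 5 4 3 2 1 2 1 2 1 2 1 2 1 2 1 2 1 0 1 0 1 0]
  -> pairs=16 depth=8 groups=3 -> yes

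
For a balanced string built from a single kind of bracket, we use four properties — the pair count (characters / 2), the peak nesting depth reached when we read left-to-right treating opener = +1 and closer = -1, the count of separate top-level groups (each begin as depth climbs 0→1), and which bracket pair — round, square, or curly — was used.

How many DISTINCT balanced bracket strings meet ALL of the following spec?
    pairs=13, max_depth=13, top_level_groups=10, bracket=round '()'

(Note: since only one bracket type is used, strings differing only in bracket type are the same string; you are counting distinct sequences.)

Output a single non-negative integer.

Answer: 0

Derivation:
Spec: pairs=13 depth=13 groups=10
Count(depth <= 13) = 350
Count(depth <= 12) = 350
Count(depth == 13) = 350 - 350 = 0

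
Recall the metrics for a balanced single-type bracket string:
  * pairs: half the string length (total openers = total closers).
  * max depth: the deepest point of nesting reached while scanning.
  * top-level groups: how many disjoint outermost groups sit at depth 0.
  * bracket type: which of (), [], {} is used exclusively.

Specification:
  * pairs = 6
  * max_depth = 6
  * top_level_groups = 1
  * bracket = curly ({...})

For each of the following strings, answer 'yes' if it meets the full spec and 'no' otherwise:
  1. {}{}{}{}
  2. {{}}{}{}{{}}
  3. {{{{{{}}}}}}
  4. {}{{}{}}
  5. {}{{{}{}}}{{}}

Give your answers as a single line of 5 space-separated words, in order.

Answer: no no yes no no

Derivation:
String 1 '{}{}{}{}': depth seq [1 0 1 0 1 0 1 0]
  -> pairs=4 depth=1 groups=4 -> no
String 2 '{{}}{}{}{{}}': depth seq [1 2 1 0 1 0 1 0 1 2 1 0]
  -> pairs=6 depth=2 groups=4 -> no
String 3 '{{{{{{}}}}}}': depth seq [1 2 3 4 5 6 5 4 3 2 1 0]
  -> pairs=6 depth=6 groups=1 -> yes
String 4 '{}{{}{}}': depth seq [1 0 1 2 1 2 1 0]
  -> pairs=4 depth=2 groups=2 -> no
String 5 '{}{{{}{}}}{{}}': depth seq [1 0 1 2 3 2 3 2 1 0 1 2 1 0]
  -> pairs=7 depth=3 groups=3 -> no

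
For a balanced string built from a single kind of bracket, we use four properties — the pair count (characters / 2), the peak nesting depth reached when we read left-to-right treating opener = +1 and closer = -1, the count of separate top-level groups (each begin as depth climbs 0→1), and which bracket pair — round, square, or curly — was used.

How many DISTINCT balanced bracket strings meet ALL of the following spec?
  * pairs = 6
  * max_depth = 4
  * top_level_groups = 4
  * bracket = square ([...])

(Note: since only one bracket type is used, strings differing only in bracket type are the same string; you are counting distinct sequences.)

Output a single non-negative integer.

Answer: 0

Derivation:
Spec: pairs=6 depth=4 groups=4
Count(depth <= 4) = 14
Count(depth <= 3) = 14
Count(depth == 4) = 14 - 14 = 0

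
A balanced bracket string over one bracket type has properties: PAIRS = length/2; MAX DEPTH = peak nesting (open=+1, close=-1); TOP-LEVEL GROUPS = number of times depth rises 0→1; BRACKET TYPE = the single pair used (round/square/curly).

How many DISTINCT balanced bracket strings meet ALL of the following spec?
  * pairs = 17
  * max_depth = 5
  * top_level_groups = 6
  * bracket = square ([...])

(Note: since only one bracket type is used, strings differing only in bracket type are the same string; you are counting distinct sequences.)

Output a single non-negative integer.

Spec: pairs=17 depth=5 groups=6
Count(depth <= 5) = 3689364
Count(depth <= 4) = 2368662
Count(depth == 5) = 3689364 - 2368662 = 1320702

Answer: 1320702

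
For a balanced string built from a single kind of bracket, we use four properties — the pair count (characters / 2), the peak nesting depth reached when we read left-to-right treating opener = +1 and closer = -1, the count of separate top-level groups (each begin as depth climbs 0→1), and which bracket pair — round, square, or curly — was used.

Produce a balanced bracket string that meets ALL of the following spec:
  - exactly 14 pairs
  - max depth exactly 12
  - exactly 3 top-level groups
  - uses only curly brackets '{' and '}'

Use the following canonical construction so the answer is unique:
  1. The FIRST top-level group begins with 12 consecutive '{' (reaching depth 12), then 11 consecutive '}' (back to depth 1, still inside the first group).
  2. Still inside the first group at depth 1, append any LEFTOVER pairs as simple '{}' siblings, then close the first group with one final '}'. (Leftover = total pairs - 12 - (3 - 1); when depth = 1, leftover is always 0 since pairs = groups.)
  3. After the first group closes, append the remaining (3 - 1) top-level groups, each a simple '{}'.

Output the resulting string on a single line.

Answer: {{{{{{{{{{{{}}}}}}}}}}}}{}{}

Derivation:
Spec: pairs=14 depth=12 groups=3
Leftover pairs = 14 - 12 - (3-1) = 0
First group: deep chain of depth 12 + 0 sibling pairs
Remaining 2 groups: simple '{}' each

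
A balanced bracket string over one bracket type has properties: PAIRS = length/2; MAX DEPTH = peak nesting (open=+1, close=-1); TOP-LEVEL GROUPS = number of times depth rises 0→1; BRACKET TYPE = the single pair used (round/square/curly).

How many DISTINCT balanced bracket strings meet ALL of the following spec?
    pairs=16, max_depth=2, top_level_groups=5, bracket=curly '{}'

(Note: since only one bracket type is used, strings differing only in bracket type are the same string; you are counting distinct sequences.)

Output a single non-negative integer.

Spec: pairs=16 depth=2 groups=5
Count(depth <= 2) = 1365
Count(depth <= 1) = 0
Count(depth == 2) = 1365 - 0 = 1365

Answer: 1365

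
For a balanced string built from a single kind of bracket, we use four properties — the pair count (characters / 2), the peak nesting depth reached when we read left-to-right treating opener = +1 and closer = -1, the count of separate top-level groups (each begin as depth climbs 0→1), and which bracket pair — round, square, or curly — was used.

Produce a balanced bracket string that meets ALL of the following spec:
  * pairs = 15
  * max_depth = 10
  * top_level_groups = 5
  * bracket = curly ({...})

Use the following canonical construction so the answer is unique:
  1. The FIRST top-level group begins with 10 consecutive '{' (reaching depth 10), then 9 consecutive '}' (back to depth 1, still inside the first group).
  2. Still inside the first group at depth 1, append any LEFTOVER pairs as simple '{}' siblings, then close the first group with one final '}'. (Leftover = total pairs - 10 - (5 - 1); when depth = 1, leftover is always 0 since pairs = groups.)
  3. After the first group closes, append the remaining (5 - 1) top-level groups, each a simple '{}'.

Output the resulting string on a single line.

Spec: pairs=15 depth=10 groups=5
Leftover pairs = 15 - 10 - (5-1) = 1
First group: deep chain of depth 10 + 1 sibling pairs
Remaining 4 groups: simple '{}' each

Answer: {{{{{{{{{{}}}}}}}}}{}}{}{}{}{}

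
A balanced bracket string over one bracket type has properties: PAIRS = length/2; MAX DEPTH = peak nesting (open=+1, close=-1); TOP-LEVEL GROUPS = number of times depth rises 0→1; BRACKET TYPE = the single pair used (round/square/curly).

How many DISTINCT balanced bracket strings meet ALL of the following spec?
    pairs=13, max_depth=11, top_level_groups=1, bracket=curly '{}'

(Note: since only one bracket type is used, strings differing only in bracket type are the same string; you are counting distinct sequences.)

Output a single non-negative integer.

Spec: pairs=13 depth=11 groups=1
Count(depth <= 11) = 207990
Count(depth <= 10) = 207783
Count(depth == 11) = 207990 - 207783 = 207

Answer: 207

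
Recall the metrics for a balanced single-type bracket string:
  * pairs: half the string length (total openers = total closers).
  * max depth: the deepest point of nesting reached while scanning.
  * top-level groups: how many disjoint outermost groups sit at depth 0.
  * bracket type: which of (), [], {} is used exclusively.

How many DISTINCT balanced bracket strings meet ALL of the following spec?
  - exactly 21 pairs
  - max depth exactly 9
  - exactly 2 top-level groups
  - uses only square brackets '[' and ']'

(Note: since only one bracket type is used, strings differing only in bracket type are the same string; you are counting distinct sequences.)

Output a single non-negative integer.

Spec: pairs=21 depth=9 groups=2
Count(depth <= 9) = 6017242694
Count(depth <= 8) = 5331165356
Count(depth == 9) = 6017242694 - 5331165356 = 686077338

Answer: 686077338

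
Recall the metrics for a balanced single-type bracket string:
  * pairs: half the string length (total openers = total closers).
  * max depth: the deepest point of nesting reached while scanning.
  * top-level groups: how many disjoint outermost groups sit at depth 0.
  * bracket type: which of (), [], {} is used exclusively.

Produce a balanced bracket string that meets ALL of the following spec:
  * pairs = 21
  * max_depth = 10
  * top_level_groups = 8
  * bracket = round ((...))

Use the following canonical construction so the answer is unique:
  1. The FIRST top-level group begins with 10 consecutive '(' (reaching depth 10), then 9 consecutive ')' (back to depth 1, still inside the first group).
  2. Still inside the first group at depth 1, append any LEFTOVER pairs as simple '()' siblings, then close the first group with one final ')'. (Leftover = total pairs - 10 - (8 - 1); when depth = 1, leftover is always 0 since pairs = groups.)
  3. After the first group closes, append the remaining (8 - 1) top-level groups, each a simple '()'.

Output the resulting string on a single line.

Answer: (((((((((()))))))))()()()())()()()()()()()

Derivation:
Spec: pairs=21 depth=10 groups=8
Leftover pairs = 21 - 10 - (8-1) = 4
First group: deep chain of depth 10 + 4 sibling pairs
Remaining 7 groups: simple '()' each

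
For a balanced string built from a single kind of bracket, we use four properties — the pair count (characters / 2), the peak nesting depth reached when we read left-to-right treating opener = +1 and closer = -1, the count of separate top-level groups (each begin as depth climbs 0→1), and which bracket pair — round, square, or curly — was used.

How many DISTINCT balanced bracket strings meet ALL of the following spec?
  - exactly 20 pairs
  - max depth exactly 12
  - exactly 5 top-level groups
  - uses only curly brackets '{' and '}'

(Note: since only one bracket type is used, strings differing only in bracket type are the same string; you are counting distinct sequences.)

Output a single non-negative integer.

Spec: pairs=20 depth=12 groups=5
Count(depth <= 12) = 463967400
Count(depth <= 11) = 463817035
Count(depth == 12) = 463967400 - 463817035 = 150365

Answer: 150365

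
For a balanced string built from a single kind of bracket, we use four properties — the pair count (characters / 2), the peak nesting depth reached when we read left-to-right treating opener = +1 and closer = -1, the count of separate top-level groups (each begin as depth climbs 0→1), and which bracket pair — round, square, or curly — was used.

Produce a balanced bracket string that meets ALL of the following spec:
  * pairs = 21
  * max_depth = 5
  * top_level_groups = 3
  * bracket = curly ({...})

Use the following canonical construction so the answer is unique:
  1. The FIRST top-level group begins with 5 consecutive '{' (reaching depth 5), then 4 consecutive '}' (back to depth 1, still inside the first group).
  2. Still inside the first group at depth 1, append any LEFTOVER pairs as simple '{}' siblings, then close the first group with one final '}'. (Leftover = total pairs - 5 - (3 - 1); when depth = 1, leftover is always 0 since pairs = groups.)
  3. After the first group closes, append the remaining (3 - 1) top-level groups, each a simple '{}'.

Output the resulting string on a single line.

Spec: pairs=21 depth=5 groups=3
Leftover pairs = 21 - 5 - (3-1) = 14
First group: deep chain of depth 5 + 14 sibling pairs
Remaining 2 groups: simple '{}' each

Answer: {{{{{}}}}{}{}{}{}{}{}{}{}{}{}{}{}{}{}}{}{}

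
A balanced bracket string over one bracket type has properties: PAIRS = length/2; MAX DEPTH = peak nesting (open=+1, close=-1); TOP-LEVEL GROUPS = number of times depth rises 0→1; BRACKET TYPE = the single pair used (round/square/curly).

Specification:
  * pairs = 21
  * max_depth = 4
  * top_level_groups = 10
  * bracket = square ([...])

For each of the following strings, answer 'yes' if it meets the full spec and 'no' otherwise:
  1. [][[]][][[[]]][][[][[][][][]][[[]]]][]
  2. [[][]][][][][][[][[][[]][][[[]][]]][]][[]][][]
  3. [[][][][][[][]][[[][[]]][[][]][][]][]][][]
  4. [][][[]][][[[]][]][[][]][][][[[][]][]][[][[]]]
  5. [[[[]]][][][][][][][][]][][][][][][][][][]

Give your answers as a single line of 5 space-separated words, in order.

Answer: no no no no yes

Derivation:
String 1 '[][[]][][[[]]][][[][[][][][]][[[]]]][]': depth seq [1 0 1 2 1 0 1 0 1 2 3 2 1 0 1 0 1 2 1 2 3 2 3 2 3 2 3 2 1 2 3 4 3 2 1 0 1 0]
  -> pairs=19 depth=4 groups=7 -> no
String 2 '[[][]][][][][][[][[][[]][][[[]][]]][]][[]][][]': depth seq [1 2 1 2 1 0 1 0 1 0 1 0 1 0 1 2 1 2 3 2 3 4 3 2 3 2 3 4 5 4 3 4 3 2 1 2 1 0 1 2 1 0 1 0 1 0]
  -> pairs=23 depth=5 groups=9 -> no
String 3 '[[][][][][[][]][[[][[]]][[][]][][]][]][][]': depth seq [1 2 1 2 1 2 1 2 1 2 3 2 3 2 1 2 3 4 3 4 5 4 3 2 3 4 3 4 3 2 3 2 3 2 1 2 1 0 1 0 1 0]
  -> pairs=21 depth=5 groups=3 -> no
String 4 '[][][[]][][[[]][]][[][]][][][[[][]][]][[][[]]]': depth seq [1 0 1 0 1 2 1 0 1 0 1 2 3 2 1 2 1 0 1 2 1 2 1 0 1 0 1 0 1 2 3 2 3 2 1 2 1 0 1 2 1 2 3 2 1 0]
  -> pairs=23 depth=3 groups=10 -> no
String 5 '[[[[]]][][][][][][][][]][][][][][][][][][]': depth seq [1 2 3 4 3 2 1 2 1 2 1 2 1 2 1 2 1 2 1 2 1 2 1 0 1 0 1 0 1 0 1 0 1 0 1 0 1 0 1 0 1 0]
  -> pairs=21 depth=4 groups=10 -> yes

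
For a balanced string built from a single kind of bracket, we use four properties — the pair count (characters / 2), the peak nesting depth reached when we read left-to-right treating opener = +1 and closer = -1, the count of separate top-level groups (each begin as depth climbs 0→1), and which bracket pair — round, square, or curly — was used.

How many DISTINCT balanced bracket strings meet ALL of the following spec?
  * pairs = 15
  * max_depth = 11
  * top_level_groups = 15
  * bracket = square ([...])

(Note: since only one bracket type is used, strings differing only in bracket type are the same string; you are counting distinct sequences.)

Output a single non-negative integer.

Spec: pairs=15 depth=11 groups=15
Count(depth <= 11) = 1
Count(depth <= 10) = 1
Count(depth == 11) = 1 - 1 = 0

Answer: 0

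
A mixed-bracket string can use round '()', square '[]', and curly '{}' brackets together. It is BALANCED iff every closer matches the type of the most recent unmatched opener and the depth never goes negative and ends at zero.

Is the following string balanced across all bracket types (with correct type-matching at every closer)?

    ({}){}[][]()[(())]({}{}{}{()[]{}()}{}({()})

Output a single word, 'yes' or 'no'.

Answer: no

Derivation:
pos 0: push '('; stack = (
pos 1: push '{'; stack = ({
pos 2: '}' matches '{'; pop; stack = (
pos 3: ')' matches '('; pop; stack = (empty)
pos 4: push '{'; stack = {
pos 5: '}' matches '{'; pop; stack = (empty)
pos 6: push '['; stack = [
pos 7: ']' matches '['; pop; stack = (empty)
pos 8: push '['; stack = [
pos 9: ']' matches '['; pop; stack = (empty)
pos 10: push '('; stack = (
pos 11: ')' matches '('; pop; stack = (empty)
pos 12: push '['; stack = [
pos 13: push '('; stack = [(
pos 14: push '('; stack = [((
pos 15: ')' matches '('; pop; stack = [(
pos 16: ')' matches '('; pop; stack = [
pos 17: ']' matches '['; pop; stack = (empty)
pos 18: push '('; stack = (
pos 19: push '{'; stack = ({
pos 20: '}' matches '{'; pop; stack = (
pos 21: push '{'; stack = ({
pos 22: '}' matches '{'; pop; stack = (
pos 23: push '{'; stack = ({
pos 24: '}' matches '{'; pop; stack = (
pos 25: push '{'; stack = ({
pos 26: push '('; stack = ({(
pos 27: ')' matches '('; pop; stack = ({
pos 28: push '['; stack = ({[
pos 29: ']' matches '['; pop; stack = ({
pos 30: push '{'; stack = ({{
pos 31: '}' matches '{'; pop; stack = ({
pos 32: push '('; stack = ({(
pos 33: ')' matches '('; pop; stack = ({
pos 34: '}' matches '{'; pop; stack = (
pos 35: push '{'; stack = ({
pos 36: '}' matches '{'; pop; stack = (
pos 37: push '('; stack = ((
pos 38: push '{'; stack = (({
pos 39: push '('; stack = (({(
pos 40: ')' matches '('; pop; stack = (({
pos 41: '}' matches '{'; pop; stack = ((
pos 42: ')' matches '('; pop; stack = (
end: stack still non-empty (() → INVALID
Verdict: unclosed openers at end: ( → no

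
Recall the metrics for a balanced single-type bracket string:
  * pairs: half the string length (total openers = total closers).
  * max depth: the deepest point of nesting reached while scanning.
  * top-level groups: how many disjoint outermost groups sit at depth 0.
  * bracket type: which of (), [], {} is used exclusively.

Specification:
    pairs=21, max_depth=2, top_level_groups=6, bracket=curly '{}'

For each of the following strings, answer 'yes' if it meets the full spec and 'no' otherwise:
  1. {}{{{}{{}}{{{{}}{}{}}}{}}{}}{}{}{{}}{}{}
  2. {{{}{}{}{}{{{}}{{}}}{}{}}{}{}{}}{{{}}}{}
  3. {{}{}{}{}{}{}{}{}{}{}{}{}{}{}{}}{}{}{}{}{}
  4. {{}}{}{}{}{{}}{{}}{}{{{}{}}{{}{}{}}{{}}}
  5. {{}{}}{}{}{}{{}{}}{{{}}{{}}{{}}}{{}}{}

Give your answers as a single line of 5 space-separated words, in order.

Answer: no no yes no no

Derivation:
String 1 '{}{{{}{{}}{{{{}}{}{}}}{}}{}}{}{}{{}}{}{}': depth seq [1 0 1 2 3 2 3 4 3 2 3 4 5 6 5 4 5 4 5 4 3 2 3 2 1 2 1 0 1 0 1 0 1 2 1 0 1 0 1 0]
  -> pairs=20 depth=6 groups=7 -> no
String 2 '{{{}{}{}{}{{{}}{{}}}{}{}}{}{}{}}{{{}}}{}': depth seq [1 2 3 2 3 2 3 2 3 2 3 4 5 4 3 4 5 4 3 2 3 2 3 2 1 2 1 2 1 2 1 0 1 2 3 2 1 0 1 0]
  -> pairs=20 depth=5 groups=3 -> no
String 3 '{{}{}{}{}{}{}{}{}{}{}{}{}{}{}{}}{}{}{}{}{}': depth seq [1 2 1 2 1 2 1 2 1 2 1 2 1 2 1 2 1 2 1 2 1 2 1 2 1 2 1 2 1 2 1 0 1 0 1 0 1 0 1 0 1 0]
  -> pairs=21 depth=2 groups=6 -> yes
String 4 '{{}}{}{}{}{{}}{{}}{}{{{}{}}{{}{}{}}{{}}}': depth seq [1 2 1 0 1 0 1 0 1 0 1 2 1 0 1 2 1 0 1 0 1 2 3 2 3 2 1 2 3 2 3 2 3 2 1 2 3 2 1 0]
  -> pairs=20 depth=3 groups=8 -> no
String 5 '{{}{}}{}{}{}{{}{}}{{{}}{{}}{{}}}{{}}{}': depth seq [1 2 1 2 1 0 1 0 1 0 1 0 1 2 1 2 1 0 1 2 3 2 1 2 3 2 1 2 3 2 1 0 1 2 1 0 1 0]
  -> pairs=19 depth=3 groups=8 -> no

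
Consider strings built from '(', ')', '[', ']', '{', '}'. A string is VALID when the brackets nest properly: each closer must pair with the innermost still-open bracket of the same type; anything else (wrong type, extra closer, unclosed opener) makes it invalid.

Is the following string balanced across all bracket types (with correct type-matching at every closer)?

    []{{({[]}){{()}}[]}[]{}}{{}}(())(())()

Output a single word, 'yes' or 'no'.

Answer: yes

Derivation:
pos 0: push '['; stack = [
pos 1: ']' matches '['; pop; stack = (empty)
pos 2: push '{'; stack = {
pos 3: push '{'; stack = {{
pos 4: push '('; stack = {{(
pos 5: push '{'; stack = {{({
pos 6: push '['; stack = {{({[
pos 7: ']' matches '['; pop; stack = {{({
pos 8: '}' matches '{'; pop; stack = {{(
pos 9: ')' matches '('; pop; stack = {{
pos 10: push '{'; stack = {{{
pos 11: push '{'; stack = {{{{
pos 12: push '('; stack = {{{{(
pos 13: ')' matches '('; pop; stack = {{{{
pos 14: '}' matches '{'; pop; stack = {{{
pos 15: '}' matches '{'; pop; stack = {{
pos 16: push '['; stack = {{[
pos 17: ']' matches '['; pop; stack = {{
pos 18: '}' matches '{'; pop; stack = {
pos 19: push '['; stack = {[
pos 20: ']' matches '['; pop; stack = {
pos 21: push '{'; stack = {{
pos 22: '}' matches '{'; pop; stack = {
pos 23: '}' matches '{'; pop; stack = (empty)
pos 24: push '{'; stack = {
pos 25: push '{'; stack = {{
pos 26: '}' matches '{'; pop; stack = {
pos 27: '}' matches '{'; pop; stack = (empty)
pos 28: push '('; stack = (
pos 29: push '('; stack = ((
pos 30: ')' matches '('; pop; stack = (
pos 31: ')' matches '('; pop; stack = (empty)
pos 32: push '('; stack = (
pos 33: push '('; stack = ((
pos 34: ')' matches '('; pop; stack = (
pos 35: ')' matches '('; pop; stack = (empty)
pos 36: push '('; stack = (
pos 37: ')' matches '('; pop; stack = (empty)
end: stack empty → VALID
Verdict: properly nested → yes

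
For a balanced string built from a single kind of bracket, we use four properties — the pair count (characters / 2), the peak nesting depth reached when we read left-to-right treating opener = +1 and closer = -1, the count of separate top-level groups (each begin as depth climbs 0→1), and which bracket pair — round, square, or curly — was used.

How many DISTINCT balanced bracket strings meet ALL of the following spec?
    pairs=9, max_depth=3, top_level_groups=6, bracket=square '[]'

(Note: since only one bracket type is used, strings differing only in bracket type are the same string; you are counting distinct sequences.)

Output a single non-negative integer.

Spec: pairs=9 depth=3 groups=6
Count(depth <= 3) = 104
Count(depth <= 2) = 56
Count(depth == 3) = 104 - 56 = 48

Answer: 48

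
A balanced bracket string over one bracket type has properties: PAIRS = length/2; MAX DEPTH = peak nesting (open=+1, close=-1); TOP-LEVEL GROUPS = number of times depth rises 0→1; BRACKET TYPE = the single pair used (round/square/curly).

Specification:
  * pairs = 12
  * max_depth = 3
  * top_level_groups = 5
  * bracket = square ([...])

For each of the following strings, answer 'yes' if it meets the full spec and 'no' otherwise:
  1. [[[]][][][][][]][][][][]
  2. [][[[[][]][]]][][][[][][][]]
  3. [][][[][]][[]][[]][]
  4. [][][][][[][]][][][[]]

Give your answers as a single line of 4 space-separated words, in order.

String 1 '[[[]][][][][][]][][][][]': depth seq [1 2 3 2 1 2 1 2 1 2 1 2 1 2 1 0 1 0 1 0 1 0 1 0]
  -> pairs=12 depth=3 groups=5 -> yes
String 2 '[][[[[][]][]]][][][[][][][]]': depth seq [1 0 1 2 3 4 3 4 3 2 3 2 1 0 1 0 1 0 1 2 1 2 1 2 1 2 1 0]
  -> pairs=14 depth=4 groups=5 -> no
String 3 '[][][[][]][[]][[]][]': depth seq [1 0 1 0 1 2 1 2 1 0 1 2 1 0 1 2 1 0 1 0]
  -> pairs=10 depth=2 groups=6 -> no
String 4 '[][][][][[][]][][][[]]': depth seq [1 0 1 0 1 0 1 0 1 2 1 2 1 0 1 0 1 0 1 2 1 0]
  -> pairs=11 depth=2 groups=8 -> no

Answer: yes no no no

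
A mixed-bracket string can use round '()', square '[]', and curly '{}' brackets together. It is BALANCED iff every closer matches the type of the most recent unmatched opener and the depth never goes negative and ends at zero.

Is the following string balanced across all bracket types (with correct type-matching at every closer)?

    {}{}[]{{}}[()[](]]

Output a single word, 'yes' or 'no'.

pos 0: push '{'; stack = {
pos 1: '}' matches '{'; pop; stack = (empty)
pos 2: push '{'; stack = {
pos 3: '}' matches '{'; pop; stack = (empty)
pos 4: push '['; stack = [
pos 5: ']' matches '['; pop; stack = (empty)
pos 6: push '{'; stack = {
pos 7: push '{'; stack = {{
pos 8: '}' matches '{'; pop; stack = {
pos 9: '}' matches '{'; pop; stack = (empty)
pos 10: push '['; stack = [
pos 11: push '('; stack = [(
pos 12: ')' matches '('; pop; stack = [
pos 13: push '['; stack = [[
pos 14: ']' matches '['; pop; stack = [
pos 15: push '('; stack = [(
pos 16: saw closer ']' but top of stack is '(' (expected ')') → INVALID
Verdict: type mismatch at position 16: ']' closes '(' → no

Answer: no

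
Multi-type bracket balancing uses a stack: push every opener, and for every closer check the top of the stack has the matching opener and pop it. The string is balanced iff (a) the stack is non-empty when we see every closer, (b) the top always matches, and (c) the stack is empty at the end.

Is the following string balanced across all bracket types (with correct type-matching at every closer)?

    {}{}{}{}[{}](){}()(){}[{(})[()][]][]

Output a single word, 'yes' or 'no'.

Answer: no

Derivation:
pos 0: push '{'; stack = {
pos 1: '}' matches '{'; pop; stack = (empty)
pos 2: push '{'; stack = {
pos 3: '}' matches '{'; pop; stack = (empty)
pos 4: push '{'; stack = {
pos 5: '}' matches '{'; pop; stack = (empty)
pos 6: push '{'; stack = {
pos 7: '}' matches '{'; pop; stack = (empty)
pos 8: push '['; stack = [
pos 9: push '{'; stack = [{
pos 10: '}' matches '{'; pop; stack = [
pos 11: ']' matches '['; pop; stack = (empty)
pos 12: push '('; stack = (
pos 13: ')' matches '('; pop; stack = (empty)
pos 14: push '{'; stack = {
pos 15: '}' matches '{'; pop; stack = (empty)
pos 16: push '('; stack = (
pos 17: ')' matches '('; pop; stack = (empty)
pos 18: push '('; stack = (
pos 19: ')' matches '('; pop; stack = (empty)
pos 20: push '{'; stack = {
pos 21: '}' matches '{'; pop; stack = (empty)
pos 22: push '['; stack = [
pos 23: push '{'; stack = [{
pos 24: push '('; stack = [{(
pos 25: saw closer '}' but top of stack is '(' (expected ')') → INVALID
Verdict: type mismatch at position 25: '}' closes '(' → no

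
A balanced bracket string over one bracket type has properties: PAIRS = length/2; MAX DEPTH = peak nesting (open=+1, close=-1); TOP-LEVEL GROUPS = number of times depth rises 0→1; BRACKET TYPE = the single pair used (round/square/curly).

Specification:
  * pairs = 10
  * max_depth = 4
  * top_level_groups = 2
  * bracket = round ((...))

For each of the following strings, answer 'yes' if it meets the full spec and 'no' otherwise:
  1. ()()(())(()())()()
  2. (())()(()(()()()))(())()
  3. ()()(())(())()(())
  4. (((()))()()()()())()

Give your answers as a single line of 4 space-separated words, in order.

String 1 '()()(())(()())()()': depth seq [1 0 1 0 1 2 1 0 1 2 1 2 1 0 1 0 1 0]
  -> pairs=9 depth=2 groups=6 -> no
String 2 '(())()(()(()()()))(())()': depth seq [1 2 1 0 1 0 1 2 1 2 3 2 3 2 3 2 1 0 1 2 1 0 1 0]
  -> pairs=12 depth=3 groups=5 -> no
String 3 '()()(())(())()(())': depth seq [1 0 1 0 1 2 1 0 1 2 1 0 1 0 1 2 1 0]
  -> pairs=9 depth=2 groups=6 -> no
String 4 '(((()))()()()()())()': depth seq [1 2 3 4 3 2 1 2 1 2 1 2 1 2 1 2 1 0 1 0]
  -> pairs=10 depth=4 groups=2 -> yes

Answer: no no no yes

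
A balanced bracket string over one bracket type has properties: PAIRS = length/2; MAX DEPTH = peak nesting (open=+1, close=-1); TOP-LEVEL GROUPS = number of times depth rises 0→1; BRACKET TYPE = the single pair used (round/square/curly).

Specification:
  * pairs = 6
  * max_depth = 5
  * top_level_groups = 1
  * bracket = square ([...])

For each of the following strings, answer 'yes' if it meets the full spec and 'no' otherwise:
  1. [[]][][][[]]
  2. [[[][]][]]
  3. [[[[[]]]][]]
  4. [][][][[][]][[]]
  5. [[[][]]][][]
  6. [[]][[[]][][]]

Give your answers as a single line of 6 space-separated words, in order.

String 1 '[[]][][][[]]': depth seq [1 2 1 0 1 0 1 0 1 2 1 0]
  -> pairs=6 depth=2 groups=4 -> no
String 2 '[[[][]][]]': depth seq [1 2 3 2 3 2 1 2 1 0]
  -> pairs=5 depth=3 groups=1 -> no
String 3 '[[[[[]]]][]]': depth seq [1 2 3 4 5 4 3 2 1 2 1 0]
  -> pairs=6 depth=5 groups=1 -> yes
String 4 '[][][][[][]][[]]': depth seq [1 0 1 0 1 0 1 2 1 2 1 0 1 2 1 0]
  -> pairs=8 depth=2 groups=5 -> no
String 5 '[[[][]]][][]': depth seq [1 2 3 2 3 2 1 0 1 0 1 0]
  -> pairs=6 depth=3 groups=3 -> no
String 6 '[[]][[[]][][]]': depth seq [1 2 1 0 1 2 3 2 1 2 1 2 1 0]
  -> pairs=7 depth=3 groups=2 -> no

Answer: no no yes no no no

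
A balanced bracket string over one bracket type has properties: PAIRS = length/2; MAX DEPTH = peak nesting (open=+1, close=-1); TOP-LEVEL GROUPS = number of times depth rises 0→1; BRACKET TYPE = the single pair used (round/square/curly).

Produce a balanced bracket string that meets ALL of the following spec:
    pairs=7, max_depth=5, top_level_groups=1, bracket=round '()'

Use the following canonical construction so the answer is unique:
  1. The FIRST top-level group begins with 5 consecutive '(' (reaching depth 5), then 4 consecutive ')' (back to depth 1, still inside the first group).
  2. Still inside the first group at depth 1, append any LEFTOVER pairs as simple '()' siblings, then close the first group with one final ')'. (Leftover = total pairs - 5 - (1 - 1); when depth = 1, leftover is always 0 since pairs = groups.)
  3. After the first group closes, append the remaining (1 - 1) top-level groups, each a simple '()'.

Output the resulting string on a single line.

Answer: ((((())))()())

Derivation:
Spec: pairs=7 depth=5 groups=1
Leftover pairs = 7 - 5 - (1-1) = 2
First group: deep chain of depth 5 + 2 sibling pairs
Remaining 0 groups: simple '()' each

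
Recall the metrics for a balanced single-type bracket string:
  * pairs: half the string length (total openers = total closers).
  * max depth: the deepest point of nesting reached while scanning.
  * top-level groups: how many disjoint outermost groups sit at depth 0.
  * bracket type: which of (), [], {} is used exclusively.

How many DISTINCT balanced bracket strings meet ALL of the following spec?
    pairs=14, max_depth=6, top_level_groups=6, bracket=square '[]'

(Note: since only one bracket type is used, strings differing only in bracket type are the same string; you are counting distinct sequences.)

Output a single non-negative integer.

Spec: pairs=14 depth=6 groups=6
Count(depth <= 6) = 86196
Count(depth <= 5) = 81624
Count(depth == 6) = 86196 - 81624 = 4572

Answer: 4572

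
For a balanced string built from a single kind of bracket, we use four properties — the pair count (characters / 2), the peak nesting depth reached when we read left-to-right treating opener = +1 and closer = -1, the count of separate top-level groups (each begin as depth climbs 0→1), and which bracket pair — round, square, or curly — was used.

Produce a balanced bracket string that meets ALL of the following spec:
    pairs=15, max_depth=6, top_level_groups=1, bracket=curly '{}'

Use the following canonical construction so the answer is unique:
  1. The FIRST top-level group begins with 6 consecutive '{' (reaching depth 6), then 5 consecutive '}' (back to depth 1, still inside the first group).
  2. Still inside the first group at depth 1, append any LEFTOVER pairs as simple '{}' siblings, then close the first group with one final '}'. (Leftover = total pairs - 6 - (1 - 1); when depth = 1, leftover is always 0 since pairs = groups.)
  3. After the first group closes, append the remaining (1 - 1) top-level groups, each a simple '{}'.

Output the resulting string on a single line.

Spec: pairs=15 depth=6 groups=1
Leftover pairs = 15 - 6 - (1-1) = 9
First group: deep chain of depth 6 + 9 sibling pairs
Remaining 0 groups: simple '{}' each

Answer: {{{{{{}}}}}{}{}{}{}{}{}{}{}{}}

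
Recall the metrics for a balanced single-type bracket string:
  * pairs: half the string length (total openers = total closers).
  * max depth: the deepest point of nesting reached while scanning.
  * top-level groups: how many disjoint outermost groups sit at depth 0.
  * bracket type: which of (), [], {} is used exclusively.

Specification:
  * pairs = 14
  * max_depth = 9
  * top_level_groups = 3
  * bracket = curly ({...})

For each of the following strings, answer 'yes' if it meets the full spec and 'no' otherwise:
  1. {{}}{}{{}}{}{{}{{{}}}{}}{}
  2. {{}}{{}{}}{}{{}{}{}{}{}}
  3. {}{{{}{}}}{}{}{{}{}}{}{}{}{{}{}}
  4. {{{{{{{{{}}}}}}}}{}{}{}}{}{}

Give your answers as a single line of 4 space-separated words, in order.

Answer: no no no yes

Derivation:
String 1 '{{}}{}{{}}{}{{}{{{}}}{}}{}': depth seq [1 2 1 0 1 0 1 2 1 0 1 0 1 2 1 2 3 4 3 2 1 2 1 0 1 0]
  -> pairs=13 depth=4 groups=6 -> no
String 2 '{{}}{{}{}}{}{{}{}{}{}{}}': depth seq [1 2 1 0 1 2 1 2 1 0 1 0 1 2 1 2 1 2 1 2 1 2 1 0]
  -> pairs=12 depth=2 groups=4 -> no
String 3 '{}{{{}{}}}{}{}{{}{}}{}{}{}{{}{}}': depth seq [1 0 1 2 3 2 3 2 1 0 1 0 1 0 1 2 1 2 1 0 1 0 1 0 1 0 1 2 1 2 1 0]
  -> pairs=16 depth=3 groups=9 -> no
String 4 '{{{{{{{{{}}}}}}}}{}{}{}}{}{}': depth seq [1 2 3 4 5 6 7 8 9 8 7 6 5 4 3 2 1 2 1 2 1 2 1 0 1 0 1 0]
  -> pairs=14 depth=9 groups=3 -> yes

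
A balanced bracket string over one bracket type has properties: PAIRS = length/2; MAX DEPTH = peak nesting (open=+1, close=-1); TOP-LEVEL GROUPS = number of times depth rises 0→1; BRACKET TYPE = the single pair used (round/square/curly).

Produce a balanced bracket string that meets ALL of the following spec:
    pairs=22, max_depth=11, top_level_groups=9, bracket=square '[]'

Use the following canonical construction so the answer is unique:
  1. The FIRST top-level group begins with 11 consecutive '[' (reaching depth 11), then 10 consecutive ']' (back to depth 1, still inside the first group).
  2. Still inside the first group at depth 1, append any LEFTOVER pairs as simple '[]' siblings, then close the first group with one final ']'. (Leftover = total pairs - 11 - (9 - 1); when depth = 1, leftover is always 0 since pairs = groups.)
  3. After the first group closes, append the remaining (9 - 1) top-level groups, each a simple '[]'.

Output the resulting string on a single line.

Answer: [[[[[[[[[[[]]]]]]]]]][][][]][][][][][][][][]

Derivation:
Spec: pairs=22 depth=11 groups=9
Leftover pairs = 22 - 11 - (9-1) = 3
First group: deep chain of depth 11 + 3 sibling pairs
Remaining 8 groups: simple '[]' each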